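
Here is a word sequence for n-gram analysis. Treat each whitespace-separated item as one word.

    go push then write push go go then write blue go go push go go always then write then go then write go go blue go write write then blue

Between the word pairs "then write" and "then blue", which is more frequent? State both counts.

"then write" (4 vs 1)

"then write": 4 occurrences
"then blue": 1 occurrence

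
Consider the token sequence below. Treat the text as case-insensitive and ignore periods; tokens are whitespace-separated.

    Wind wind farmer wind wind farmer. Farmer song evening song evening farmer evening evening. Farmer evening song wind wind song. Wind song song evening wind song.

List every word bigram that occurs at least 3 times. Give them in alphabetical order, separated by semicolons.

song evening; wind song; wind wind

Bigram counts meeting the condition (at least 3 times):
  song evening: 3
  wind song: 3
  wind wind: 3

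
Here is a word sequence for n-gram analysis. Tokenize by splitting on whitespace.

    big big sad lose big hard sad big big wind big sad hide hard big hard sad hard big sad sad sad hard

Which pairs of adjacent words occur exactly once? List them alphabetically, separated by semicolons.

big wind; hide hard; lose big; sad big; sad hide; sad lose; wind big

Bigram counts meeting the condition (exactly once):
  big wind: 1
  hide hard: 1
  lose big: 1
  sad big: 1
  sad hide: 1
  sad lose: 1
  wind big: 1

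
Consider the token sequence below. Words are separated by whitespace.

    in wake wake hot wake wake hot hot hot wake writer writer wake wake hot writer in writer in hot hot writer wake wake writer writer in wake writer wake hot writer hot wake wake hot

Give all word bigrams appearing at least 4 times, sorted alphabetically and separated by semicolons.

wake hot; wake wake

Bigram counts meeting the condition (at least 4 times):
  wake hot: 5
  wake wake: 5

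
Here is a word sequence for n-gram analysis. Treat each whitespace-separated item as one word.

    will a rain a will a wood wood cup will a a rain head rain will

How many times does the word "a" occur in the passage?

5

Scanning the 16 tokens for "a":
  position 2: a
  position 4: a
  position 6: a
  position 11: a
  position 12: a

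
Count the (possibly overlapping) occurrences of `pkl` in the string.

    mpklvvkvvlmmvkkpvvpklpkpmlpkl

3

Sliding a length-3 window over the 29 characters (27 positions):
  position 2–4: pkl
  position 19–21: pkl
  position 27–29: pkl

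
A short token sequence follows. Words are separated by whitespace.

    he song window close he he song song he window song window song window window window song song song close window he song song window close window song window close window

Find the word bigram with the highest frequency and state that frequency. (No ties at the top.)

"song window", 5 times

Bigram frequencies (highest first):
  song window: 5
  song song: 4
  window song: 4
  he song: 3
  window close: 3
  close window: 3
  … (7 more, each ≤ 2)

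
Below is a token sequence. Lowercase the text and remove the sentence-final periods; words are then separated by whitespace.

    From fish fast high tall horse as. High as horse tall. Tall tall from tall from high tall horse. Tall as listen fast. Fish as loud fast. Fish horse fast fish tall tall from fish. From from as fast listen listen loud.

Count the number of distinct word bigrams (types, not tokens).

31

42 tokens → 41 bigram windows in total.
Repeated bigrams (each contributes count−1 duplicates):
  fast fish: 3
  tall from: 3
  tall tall: 3
  from fish: 2
  high tall: 2
  horse tall: 2
  tall horse: 2
10 duplicate windows → 41 − 10 = 31 distinct.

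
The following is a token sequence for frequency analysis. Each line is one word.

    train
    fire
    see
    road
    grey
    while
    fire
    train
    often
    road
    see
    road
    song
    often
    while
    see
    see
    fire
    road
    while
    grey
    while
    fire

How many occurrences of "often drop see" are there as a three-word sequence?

Scanning the 21 overlapping trigram windows for "often drop see":
  (none found)

0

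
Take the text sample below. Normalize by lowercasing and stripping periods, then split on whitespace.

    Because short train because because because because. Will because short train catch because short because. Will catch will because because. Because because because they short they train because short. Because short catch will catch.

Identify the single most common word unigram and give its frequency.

Unigram frequencies (highest first):
  because: 15
  short: 6
  will: 4
  catch: 4
  train: 3
  they: 2

"because", 15 times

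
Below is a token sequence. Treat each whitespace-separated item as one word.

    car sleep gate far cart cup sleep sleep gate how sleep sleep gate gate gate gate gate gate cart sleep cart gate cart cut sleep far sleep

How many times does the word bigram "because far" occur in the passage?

0

Scanning the 26 overlapping bigram windows for "because far":
  (none found)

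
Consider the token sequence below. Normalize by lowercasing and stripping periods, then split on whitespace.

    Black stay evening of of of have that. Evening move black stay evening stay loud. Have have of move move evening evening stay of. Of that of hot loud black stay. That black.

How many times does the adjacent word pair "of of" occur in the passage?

Scanning the 32 overlapping bigram windows for "of of":
  position 4–5: of of
  position 5–6: of of
  position 24–25: of of

3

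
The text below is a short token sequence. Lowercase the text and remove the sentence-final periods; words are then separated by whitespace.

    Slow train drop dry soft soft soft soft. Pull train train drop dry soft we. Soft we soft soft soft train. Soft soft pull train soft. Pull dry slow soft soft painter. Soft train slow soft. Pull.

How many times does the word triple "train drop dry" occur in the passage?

Scanning the 35 overlapping trigram windows for "train drop dry":
  position 2–4: train drop dry
  position 11–13: train drop dry

2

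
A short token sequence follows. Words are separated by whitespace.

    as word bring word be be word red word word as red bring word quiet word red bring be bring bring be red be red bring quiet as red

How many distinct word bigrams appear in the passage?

29 tokens → 28 bigram windows in total.
Repeated bigrams (each contributes count−1 duplicates):
  red bring: 3
  as red: 2
  be red: 2
  bring be: 2
  bring word: 2
  word red: 2
7 duplicate windows → 28 − 7 = 21 distinct.

21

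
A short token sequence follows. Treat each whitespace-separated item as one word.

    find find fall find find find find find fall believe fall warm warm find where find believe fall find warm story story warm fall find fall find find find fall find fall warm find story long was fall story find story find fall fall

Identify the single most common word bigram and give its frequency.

"find find", 7 times

Bigram frequencies (highest first):
  find find: 7
  find fall: 6
  fall find: 5
  believe fall: 2
  fall warm: 2
  warm find: 2
  … (17 more, each ≤ 2)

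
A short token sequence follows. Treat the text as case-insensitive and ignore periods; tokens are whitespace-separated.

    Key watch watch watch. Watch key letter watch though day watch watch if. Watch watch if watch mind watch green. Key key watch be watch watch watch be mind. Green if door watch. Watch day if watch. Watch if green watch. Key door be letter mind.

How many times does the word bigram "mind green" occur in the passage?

Scanning the 45 overlapping bigram windows for "mind green":
  position 29–30: mind green

1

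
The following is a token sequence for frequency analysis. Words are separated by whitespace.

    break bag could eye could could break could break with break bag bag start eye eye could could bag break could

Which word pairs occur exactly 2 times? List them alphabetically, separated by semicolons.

break bag; break could; could break; could could; eye could

Bigram counts meeting the condition (exactly 2 times):
  break bag: 2
  break could: 2
  could break: 2
  could could: 2
  eye could: 2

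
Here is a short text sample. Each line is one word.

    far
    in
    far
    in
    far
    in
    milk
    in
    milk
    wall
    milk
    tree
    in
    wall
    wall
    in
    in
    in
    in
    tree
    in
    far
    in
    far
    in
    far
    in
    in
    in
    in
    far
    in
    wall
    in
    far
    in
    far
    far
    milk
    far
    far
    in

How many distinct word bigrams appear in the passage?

42 tokens → 41 bigram windows in total.
Repeated bigrams (each contributes count−1 duplicates):
  far in: 9
  in far: 8
  in in: 6
  far far: 2
  in milk: 2
  in wall: 2
  tree in: 2
  wall in: 2
25 duplicate windows → 41 − 25 = 16 distinct.

16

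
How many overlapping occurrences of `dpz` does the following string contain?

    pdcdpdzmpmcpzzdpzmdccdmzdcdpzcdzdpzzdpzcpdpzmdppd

Sliding a length-3 window over the 49 characters (47 positions):
  position 15–17: dpz
  position 27–29: dpz
  position 33–35: dpz
  position 37–39: dpz
  position 42–44: dpz

5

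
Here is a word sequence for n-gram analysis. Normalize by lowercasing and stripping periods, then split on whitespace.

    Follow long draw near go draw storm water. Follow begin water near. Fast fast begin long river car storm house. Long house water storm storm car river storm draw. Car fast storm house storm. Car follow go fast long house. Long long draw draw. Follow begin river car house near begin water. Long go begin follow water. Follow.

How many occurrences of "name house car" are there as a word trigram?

Scanning the 56 overlapping trigram windows for "name house car":
  (none found)

0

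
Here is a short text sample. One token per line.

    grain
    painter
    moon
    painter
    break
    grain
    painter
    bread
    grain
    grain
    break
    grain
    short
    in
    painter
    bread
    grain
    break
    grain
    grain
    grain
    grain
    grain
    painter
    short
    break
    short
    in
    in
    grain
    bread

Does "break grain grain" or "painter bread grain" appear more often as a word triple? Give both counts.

"break grain grain": 1 occurrence
"painter bread grain": 2 occurrences

"painter bread grain" (2 vs 1)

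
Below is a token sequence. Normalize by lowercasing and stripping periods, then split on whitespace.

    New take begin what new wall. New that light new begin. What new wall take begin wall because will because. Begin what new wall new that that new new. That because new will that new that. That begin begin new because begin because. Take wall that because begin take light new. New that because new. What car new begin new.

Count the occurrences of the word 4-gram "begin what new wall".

Scanning the 57 overlapping 4-gram windows for "begin what new wall":
  position 3–6: begin what new wall
  position 11–14: begin what new wall
  position 21–24: begin what new wall

3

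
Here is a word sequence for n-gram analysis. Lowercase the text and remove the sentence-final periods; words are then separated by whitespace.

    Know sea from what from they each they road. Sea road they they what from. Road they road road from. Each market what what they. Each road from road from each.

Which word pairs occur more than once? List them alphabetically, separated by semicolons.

Bigram counts meeting the condition (more than once):
  from each: 2
  from road: 2
  road from: 3
  road they: 2
  they each: 2
  they road: 2
  what from: 2

from each; from road; road from; road they; they each; they road; what from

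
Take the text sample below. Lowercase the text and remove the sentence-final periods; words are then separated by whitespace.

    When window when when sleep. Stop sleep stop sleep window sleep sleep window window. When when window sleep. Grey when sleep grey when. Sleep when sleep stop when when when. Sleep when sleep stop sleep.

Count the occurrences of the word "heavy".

Scanning the 35 tokens for "heavy":
  (none found)

0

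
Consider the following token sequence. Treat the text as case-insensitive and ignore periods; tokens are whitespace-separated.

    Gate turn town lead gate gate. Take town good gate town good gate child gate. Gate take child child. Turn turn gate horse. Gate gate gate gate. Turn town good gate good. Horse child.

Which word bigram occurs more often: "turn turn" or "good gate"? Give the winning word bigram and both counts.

"turn turn": 1 occurrence
"good gate": 3 occurrences

"good gate" (3 vs 1)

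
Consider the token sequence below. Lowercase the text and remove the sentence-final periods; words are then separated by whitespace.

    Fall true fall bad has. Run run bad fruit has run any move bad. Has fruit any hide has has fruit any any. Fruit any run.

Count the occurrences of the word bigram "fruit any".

3

Scanning the 25 overlapping bigram windows for "fruit any":
  position 16–17: fruit any
  position 21–22: fruit any
  position 24–25: fruit any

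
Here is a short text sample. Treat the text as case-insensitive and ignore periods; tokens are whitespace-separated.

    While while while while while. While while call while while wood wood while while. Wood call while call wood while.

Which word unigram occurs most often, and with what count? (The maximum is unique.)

"while", 13 times

Unigram frequencies (highest first):
  while: 13
  wood: 4
  call: 3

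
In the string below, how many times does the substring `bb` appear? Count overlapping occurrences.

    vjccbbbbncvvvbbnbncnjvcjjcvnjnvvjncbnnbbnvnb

Sliding a length-2 window over the 44 characters (43 positions):
  position 5–6: bb
  position 6–7: bb
  position 7–8: bb
  position 14–15: bb
  position 39–40: bb

5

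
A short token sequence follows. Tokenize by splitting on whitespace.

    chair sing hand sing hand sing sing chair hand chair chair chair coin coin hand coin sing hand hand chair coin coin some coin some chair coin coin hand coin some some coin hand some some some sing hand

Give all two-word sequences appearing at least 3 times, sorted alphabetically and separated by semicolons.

chair coin; coin coin; coin hand; coin some; sing hand; some some

Bigram counts meeting the condition (at least 3 times):
  chair coin: 3
  coin coin: 3
  coin hand: 3
  coin some: 3
  sing hand: 4
  some some: 3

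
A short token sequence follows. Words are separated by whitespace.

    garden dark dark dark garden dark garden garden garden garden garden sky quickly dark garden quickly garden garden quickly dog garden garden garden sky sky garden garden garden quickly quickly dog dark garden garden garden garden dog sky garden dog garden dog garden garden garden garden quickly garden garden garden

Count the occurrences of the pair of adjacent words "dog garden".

Scanning the 49 overlapping bigram windows for "dog garden":
  position 20–21: dog garden
  position 40–41: dog garden
  position 42–43: dog garden

3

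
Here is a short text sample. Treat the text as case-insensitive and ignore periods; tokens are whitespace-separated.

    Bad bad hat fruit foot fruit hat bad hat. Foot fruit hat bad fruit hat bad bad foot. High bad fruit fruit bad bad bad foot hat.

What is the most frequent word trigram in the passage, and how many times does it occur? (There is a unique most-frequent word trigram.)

Trigram frequencies (highest first):
  fruit hat bad: 3
  foot fruit hat: 2
  bad bad foot: 2
  bad bad hat: 1
  bad hat fruit: 1
  hat fruit foot: 1
  … (15 more, each ≤ 1)

"fruit hat bad", 3 times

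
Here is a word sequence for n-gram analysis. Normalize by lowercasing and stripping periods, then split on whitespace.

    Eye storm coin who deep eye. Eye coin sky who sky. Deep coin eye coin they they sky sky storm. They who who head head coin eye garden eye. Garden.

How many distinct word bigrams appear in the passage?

30 tokens → 29 bigram windows in total.
Repeated bigrams (each contributes count−1 duplicates):
  coin eye: 2
  eye coin: 2
  eye garden: 2
3 duplicate windows → 29 − 3 = 26 distinct.

26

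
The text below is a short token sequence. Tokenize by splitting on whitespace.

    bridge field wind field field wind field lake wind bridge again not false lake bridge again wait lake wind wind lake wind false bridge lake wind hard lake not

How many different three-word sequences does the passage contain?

29 tokens → 27 trigram windows in total.
Repeated trigrams (each contributes count−1 duplicates):
  field wind field: 2
1 duplicate windows → 27 − 1 = 26 distinct.

26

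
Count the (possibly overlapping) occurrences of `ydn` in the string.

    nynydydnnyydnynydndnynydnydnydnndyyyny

Sliding a length-3 window over the 38 characters (36 positions):
  position 6–8: ydn
  position 11–13: ydn
  position 16–18: ydn
  position 23–25: ydn
  position 26–28: ydn
  position 29–31: ydn

6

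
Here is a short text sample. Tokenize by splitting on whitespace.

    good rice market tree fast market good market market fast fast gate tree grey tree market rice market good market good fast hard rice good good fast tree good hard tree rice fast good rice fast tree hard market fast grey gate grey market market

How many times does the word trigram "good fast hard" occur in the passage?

Scanning the 43 overlapping trigram windows for "good fast hard":
  position 21–23: good fast hard

1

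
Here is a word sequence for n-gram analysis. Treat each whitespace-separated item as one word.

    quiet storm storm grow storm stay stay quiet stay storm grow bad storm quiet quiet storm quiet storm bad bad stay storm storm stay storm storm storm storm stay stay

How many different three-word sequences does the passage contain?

24

30 tokens → 28 trigram windows in total.
Repeated trigrams (each contributes count−1 duplicates):
  stay storm storm: 2
  storm stay stay: 2
  storm storm stay: 2
  storm storm storm: 2
4 duplicate windows → 28 − 4 = 24 distinct.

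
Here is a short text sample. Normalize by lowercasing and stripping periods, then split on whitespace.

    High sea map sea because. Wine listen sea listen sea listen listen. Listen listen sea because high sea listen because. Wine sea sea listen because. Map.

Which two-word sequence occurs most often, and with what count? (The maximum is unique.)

Bigram frequencies (highest first):
  sea listen: 4
  listen sea: 3
  listen listen: 3
  high sea: 2
  sea because: 2
  because wine: 2
  … (8 more, each ≤ 2)

"sea listen", 4 times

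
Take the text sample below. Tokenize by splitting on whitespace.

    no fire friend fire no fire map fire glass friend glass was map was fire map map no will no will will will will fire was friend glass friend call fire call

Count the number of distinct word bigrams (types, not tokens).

24

32 tokens → 31 bigram windows in total.
Repeated bigrams (each contributes count−1 duplicates):
  will will: 3
  fire map: 2
  friend glass: 2
  glass friend: 2
  no fire: 2
  no will: 2
7 duplicate windows → 31 − 7 = 24 distinct.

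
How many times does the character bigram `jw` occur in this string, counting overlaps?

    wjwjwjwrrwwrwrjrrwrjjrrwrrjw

Sliding a length-2 window over the 28 characters (27 positions):
  position 2–3: jw
  position 4–5: jw
  position 6–7: jw
  position 27–28: jw

4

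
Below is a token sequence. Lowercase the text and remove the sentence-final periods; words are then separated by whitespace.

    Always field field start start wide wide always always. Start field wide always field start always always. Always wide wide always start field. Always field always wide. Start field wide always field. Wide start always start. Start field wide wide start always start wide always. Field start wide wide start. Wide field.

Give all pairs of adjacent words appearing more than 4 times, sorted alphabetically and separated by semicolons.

always field; wide always

Bigram counts meeting the condition (more than 4 times):
  always field: 5
  wide always: 5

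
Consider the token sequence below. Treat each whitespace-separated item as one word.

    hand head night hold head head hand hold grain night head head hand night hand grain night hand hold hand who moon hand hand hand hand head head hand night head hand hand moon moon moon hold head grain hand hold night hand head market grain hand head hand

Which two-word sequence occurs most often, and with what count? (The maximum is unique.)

Bigram frequencies (highest first):
  head hand: 5
  hand head: 4
  hand hand: 4
  head head: 3
  hand hold: 3
  night hand: 3
  … (20 more, each ≤ 2)

"head hand", 5 times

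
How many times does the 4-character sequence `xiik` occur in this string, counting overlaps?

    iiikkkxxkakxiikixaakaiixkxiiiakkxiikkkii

2

Sliding a length-4 window over the 40 characters (37 positions):
  position 12–15: xiik
  position 33–36: xiik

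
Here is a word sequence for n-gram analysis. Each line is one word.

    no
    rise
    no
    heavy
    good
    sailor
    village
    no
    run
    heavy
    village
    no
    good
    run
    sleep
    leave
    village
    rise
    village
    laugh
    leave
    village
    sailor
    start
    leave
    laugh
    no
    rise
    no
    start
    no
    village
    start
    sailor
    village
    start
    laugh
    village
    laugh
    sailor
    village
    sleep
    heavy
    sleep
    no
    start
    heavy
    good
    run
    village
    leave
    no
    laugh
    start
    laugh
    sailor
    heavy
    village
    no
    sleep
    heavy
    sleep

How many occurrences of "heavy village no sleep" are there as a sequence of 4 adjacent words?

Scanning the 59 overlapping 4-gram windows for "heavy village no sleep":
  position 57–60: heavy village no sleep

1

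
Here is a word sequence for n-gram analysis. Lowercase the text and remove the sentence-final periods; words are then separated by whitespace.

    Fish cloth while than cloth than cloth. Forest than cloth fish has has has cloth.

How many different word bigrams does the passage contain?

11

15 tokens → 14 bigram windows in total.
Repeated bigrams (each contributes count−1 duplicates):
  than cloth: 3
  has has: 2
3 duplicate windows → 14 − 3 = 11 distinct.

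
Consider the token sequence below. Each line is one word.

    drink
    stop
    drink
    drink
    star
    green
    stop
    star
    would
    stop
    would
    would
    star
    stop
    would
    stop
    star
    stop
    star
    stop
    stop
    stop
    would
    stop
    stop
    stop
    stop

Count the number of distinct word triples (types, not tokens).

27 tokens → 25 trigram windows in total.
Repeated trigrams (each contributes count−1 duplicates):
  stop stop stop: 3
  stop star stop: 2
  stop would stop: 2
4 duplicate windows → 25 − 4 = 21 distinct.

21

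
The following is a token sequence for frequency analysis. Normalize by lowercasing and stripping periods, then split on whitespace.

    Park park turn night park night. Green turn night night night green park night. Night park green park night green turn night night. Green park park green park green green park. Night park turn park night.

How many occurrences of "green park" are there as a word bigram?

Scanning the 35 overlapping bigram windows for "green park":
  position 12–13: green park
  position 17–18: green park
  position 24–25: green park
  position 27–28: green park
  position 30–31: green park

5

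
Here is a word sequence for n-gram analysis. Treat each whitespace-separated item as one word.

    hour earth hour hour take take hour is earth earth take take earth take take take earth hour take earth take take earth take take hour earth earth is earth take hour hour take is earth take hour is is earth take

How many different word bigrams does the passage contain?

14

42 tokens → 41 bigram windows in total.
Repeated bigrams (each contributes count−1 duplicates):
  earth take: 7
  take take: 6
  is earth: 4
  take earth: 4
  take hour: 4
  hour take: 3
  earth earth: 2
  earth hour: 2
  … (3 more repeated)
27 duplicate windows → 41 − 27 = 14 distinct.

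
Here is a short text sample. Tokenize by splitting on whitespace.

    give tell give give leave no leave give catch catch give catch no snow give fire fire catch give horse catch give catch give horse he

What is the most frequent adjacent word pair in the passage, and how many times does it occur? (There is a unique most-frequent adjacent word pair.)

"catch give", 4 times

Bigram frequencies (highest first):
  catch give: 4
  give catch: 3
  give horse: 2
  give tell: 1
  tell give: 1
  give give: 1
  … (13 more, each ≤ 1)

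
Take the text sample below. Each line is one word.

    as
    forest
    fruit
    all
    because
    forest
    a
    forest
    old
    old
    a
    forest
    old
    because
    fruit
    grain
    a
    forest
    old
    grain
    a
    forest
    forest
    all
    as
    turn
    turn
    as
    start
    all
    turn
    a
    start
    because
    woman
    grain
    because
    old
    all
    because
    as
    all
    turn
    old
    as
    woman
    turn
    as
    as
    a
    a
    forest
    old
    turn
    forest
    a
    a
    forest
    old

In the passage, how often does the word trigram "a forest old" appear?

5

Scanning the 57 overlapping trigram windows for "a forest old":
  position 7–9: a forest old
  position 11–13: a forest old
  position 17–19: a forest old
  position 51–53: a forest old
  position 57–59: a forest old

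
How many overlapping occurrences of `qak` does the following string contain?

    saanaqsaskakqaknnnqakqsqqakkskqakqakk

5

Sliding a length-3 window over the 37 characters (35 positions):
  position 13–15: qak
  position 19–21: qak
  position 25–27: qak
  position 31–33: qak
  position 34–36: qak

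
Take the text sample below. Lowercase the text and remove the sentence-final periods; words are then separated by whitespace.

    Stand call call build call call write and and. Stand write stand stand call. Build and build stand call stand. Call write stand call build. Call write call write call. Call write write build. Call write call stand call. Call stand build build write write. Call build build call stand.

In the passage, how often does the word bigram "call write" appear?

Scanning the 49 overlapping bigram windows for "call write":
  position 6–7: call write
  position 21–22: call write
  position 26–27: call write
  position 28–29: call write
  position 31–32: call write
  position 35–36: call write

6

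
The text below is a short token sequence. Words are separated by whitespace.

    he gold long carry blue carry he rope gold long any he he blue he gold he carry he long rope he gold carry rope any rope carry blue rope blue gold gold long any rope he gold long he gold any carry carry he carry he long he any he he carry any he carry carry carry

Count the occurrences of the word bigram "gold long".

4

Scanning the 57 overlapping bigram windows for "gold long":
  position 2–3: gold long
  position 9–10: gold long
  position 33–34: gold long
  position 38–39: gold long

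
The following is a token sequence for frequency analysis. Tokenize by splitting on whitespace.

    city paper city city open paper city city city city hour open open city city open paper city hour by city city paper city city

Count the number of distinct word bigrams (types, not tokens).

11

25 tokens → 24 bigram windows in total.
Repeated bigrams (each contributes count−1 duplicates):
  city city: 7
  paper city: 4
  city hour: 2
  city open: 2
  city paper: 2
  open paper: 2
13 duplicate windows → 24 − 13 = 11 distinct.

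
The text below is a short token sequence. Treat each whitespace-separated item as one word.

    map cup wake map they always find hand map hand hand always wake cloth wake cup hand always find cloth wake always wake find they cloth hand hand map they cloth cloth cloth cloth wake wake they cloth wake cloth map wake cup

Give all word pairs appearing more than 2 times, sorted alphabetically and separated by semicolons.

Bigram counts meeting the condition (more than 2 times):
  cloth cloth: 3
  cloth wake: 4
  they cloth: 3

cloth cloth; cloth wake; they cloth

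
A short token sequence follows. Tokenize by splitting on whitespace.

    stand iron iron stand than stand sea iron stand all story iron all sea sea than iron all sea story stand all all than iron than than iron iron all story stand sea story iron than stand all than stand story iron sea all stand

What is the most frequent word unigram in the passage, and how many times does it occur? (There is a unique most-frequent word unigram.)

Unigram frequencies (highest first):
  iron: 10
  stand: 9
  all: 8
  than: 7
  sea: 6
  story: 5

"iron", 10 times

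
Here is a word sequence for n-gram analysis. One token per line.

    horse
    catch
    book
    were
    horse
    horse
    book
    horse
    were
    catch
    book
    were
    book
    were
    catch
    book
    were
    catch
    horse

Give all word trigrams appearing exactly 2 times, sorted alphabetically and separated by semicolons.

Trigram counts meeting the condition (exactly 2 times):
  book were catch: 2
  were catch book: 2

book were catch; were catch book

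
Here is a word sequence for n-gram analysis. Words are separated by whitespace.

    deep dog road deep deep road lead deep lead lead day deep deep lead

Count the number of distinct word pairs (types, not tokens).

14 tokens → 13 bigram windows in total.
Repeated bigrams (each contributes count−1 duplicates):
  deep deep: 2
  deep lead: 2
2 duplicate windows → 13 − 2 = 11 distinct.

11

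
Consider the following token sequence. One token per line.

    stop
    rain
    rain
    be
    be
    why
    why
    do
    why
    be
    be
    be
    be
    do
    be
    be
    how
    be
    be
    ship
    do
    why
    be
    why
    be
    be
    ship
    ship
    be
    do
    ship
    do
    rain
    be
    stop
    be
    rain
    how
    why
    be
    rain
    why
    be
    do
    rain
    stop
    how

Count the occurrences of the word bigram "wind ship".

0

Scanning the 46 overlapping bigram windows for "wind ship":
  (none found)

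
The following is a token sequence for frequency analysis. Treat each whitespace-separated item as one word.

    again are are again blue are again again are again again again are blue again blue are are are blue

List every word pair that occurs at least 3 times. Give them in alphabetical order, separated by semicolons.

Bigram counts meeting the condition (at least 3 times):
  again again: 3
  again are: 3
  are again: 3
  are are: 3

again again; again are; are again; are are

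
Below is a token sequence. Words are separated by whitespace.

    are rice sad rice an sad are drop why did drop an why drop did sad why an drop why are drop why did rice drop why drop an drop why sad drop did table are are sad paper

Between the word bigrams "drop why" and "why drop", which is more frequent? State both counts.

"drop why" (5 vs 2)

"drop why": 5 occurrences
"why drop": 2 occurrences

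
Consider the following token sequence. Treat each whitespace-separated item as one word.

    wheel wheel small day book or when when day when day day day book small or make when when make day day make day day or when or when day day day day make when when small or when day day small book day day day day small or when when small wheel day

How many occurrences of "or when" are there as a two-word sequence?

5

Scanning the 53 overlapping bigram windows for "or when":
  position 6–7: or when
  position 26–27: or when
  position 28–29: or when
  position 38–39: or when
  position 49–50: or when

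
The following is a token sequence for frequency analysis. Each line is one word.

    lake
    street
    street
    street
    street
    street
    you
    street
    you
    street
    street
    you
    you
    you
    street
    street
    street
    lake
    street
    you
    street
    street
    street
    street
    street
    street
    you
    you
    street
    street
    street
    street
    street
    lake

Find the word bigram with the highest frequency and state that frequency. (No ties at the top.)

Bigram frequencies (highest first):
  street street: 16
  street you: 5
  you street: 5
  you you: 3
  lake street: 2
  street lake: 2

"street street", 16 times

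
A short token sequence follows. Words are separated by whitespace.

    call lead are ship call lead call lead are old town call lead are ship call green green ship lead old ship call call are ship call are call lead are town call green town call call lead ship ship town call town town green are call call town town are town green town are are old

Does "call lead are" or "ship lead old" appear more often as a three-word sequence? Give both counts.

"call lead are" (4 vs 1)

"call lead are": 4 occurrences
"ship lead old": 1 occurrence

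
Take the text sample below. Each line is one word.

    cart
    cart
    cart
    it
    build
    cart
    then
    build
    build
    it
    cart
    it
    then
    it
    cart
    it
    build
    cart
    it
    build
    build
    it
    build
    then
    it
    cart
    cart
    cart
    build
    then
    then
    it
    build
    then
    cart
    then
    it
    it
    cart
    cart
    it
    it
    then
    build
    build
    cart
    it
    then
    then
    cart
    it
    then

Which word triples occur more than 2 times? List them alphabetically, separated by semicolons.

cart it build; cart it then

Trigram counts meeting the condition (more than 2 times):
  cart it build: 3
  cart it then: 3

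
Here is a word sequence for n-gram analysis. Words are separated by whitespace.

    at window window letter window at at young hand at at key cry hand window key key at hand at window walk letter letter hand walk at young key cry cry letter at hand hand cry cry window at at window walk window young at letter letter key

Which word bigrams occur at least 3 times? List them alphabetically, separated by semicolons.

at at; at window

Bigram counts meeting the condition (at least 3 times):
  at at: 3
  at window: 3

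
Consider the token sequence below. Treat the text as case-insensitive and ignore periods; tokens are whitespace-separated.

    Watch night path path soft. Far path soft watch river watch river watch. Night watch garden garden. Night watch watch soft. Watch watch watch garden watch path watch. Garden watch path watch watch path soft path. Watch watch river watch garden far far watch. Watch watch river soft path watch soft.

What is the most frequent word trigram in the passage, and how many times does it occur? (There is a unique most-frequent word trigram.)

"watch river watch", 3 times

Trigram frequencies (highest first):
  watch river watch: 3
  watch watch watch: 2
  watch garden watch: 2
  garden watch path: 2
  watch path watch: 2
  path watch watch: 2
  … (34 more, each ≤ 2)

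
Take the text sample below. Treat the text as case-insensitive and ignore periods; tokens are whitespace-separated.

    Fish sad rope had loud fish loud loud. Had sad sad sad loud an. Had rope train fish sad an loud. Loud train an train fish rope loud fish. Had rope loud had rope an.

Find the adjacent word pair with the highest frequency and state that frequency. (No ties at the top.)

Bigram frequencies (highest first):
  had rope: 3
  fish sad: 2
  loud fish: 2
  loud loud: 2
  loud had: 2
  sad sad: 2
  … (19 more, each ≤ 2)

"had rope", 3 times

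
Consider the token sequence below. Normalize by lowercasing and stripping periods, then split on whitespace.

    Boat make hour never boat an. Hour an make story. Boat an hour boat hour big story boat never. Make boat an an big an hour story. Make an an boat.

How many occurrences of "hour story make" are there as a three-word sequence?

Scanning the 29 overlapping trigram windows for "hour story make":
  position 26–28: hour story make

1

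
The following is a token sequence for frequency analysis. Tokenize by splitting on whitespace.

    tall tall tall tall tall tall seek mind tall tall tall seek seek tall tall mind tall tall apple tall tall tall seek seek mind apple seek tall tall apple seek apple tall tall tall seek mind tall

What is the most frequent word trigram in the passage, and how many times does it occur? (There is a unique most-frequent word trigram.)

Trigram frequencies (highest first):
  tall tall tall: 7
  tall tall seek: 4
  tall seek mind: 2
  seek mind tall: 2
  mind tall tall: 2
  tall seek seek: 2
  … (14 more, each ≤ 2)

"tall tall tall", 7 times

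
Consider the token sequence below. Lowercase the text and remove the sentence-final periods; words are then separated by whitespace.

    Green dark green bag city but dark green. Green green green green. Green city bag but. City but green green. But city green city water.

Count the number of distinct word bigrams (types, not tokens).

25 tokens → 24 bigram windows in total.
Repeated bigrams (each contributes count−1 duplicates):
  green green: 6
  but city: 2
  city but: 2
  dark green: 2
  green city: 2
9 duplicate windows → 24 − 9 = 15 distinct.

15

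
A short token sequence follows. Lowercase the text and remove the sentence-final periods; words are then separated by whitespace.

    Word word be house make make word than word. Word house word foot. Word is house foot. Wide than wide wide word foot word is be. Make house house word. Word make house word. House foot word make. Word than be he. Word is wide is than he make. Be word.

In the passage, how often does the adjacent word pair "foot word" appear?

3

Scanning the 50 overlapping bigram windows for "foot word":
  position 13–14: foot word
  position 23–24: foot word
  position 36–37: foot word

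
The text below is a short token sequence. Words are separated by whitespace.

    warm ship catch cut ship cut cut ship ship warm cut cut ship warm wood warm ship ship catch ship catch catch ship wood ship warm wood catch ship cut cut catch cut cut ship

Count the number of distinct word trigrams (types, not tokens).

35 tokens → 33 trigram windows in total.
Repeated trigrams (each contributes count−1 duplicates):
  cut cut ship: 3
  ship cut cut: 2
  ship warm wood: 2
4 duplicate windows → 33 − 4 = 29 distinct.

29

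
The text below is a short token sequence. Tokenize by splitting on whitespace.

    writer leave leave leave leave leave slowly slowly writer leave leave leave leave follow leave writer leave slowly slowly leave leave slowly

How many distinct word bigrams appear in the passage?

9

22 tokens → 21 bigram windows in total.
Repeated bigrams (each contributes count−1 duplicates):
  leave leave: 8
  leave slowly: 3
  writer leave: 3
  slowly slowly: 2
12 duplicate windows → 21 − 12 = 9 distinct.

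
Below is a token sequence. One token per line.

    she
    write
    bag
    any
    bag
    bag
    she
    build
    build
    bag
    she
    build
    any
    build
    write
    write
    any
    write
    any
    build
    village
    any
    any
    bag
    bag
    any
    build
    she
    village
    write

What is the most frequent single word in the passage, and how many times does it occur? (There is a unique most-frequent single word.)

Unigram frequencies (highest first):
  any: 7
  bag: 6
  build: 6
  write: 5
  she: 4
  village: 2

"any", 7 times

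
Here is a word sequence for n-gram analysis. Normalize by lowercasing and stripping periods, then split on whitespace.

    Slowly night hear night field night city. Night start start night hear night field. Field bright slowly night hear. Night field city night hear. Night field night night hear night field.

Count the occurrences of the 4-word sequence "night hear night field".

Scanning the 28 overlapping 4-gram windows for "night hear night field":
  position 2–5: night hear night field
  position 11–14: night hear night field
  position 18–21: night hear night field
  position 23–26: night hear night field
  position 28–31: night hear night field

5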